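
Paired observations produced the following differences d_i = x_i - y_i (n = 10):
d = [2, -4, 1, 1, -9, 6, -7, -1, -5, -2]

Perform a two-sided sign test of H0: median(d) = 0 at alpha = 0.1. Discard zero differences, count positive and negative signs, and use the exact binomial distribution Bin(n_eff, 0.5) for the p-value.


Step 1: Discard zero differences. Original n = 10; n_eff = number of nonzero differences = 10.
Nonzero differences (with sign): +2, -4, +1, +1, -9, +6, -7, -1, -5, -2
Step 2: Count signs: positive = 4, negative = 6.
Step 3: Under H0: P(positive) = 0.5, so the number of positives S ~ Bin(10, 0.5).
Step 4: Two-sided exact p-value = sum of Bin(10,0.5) probabilities at or below the observed probability = 0.753906.
Step 5: alpha = 0.1. fail to reject H0.

n_eff = 10, pos = 4, neg = 6, p = 0.753906, fail to reject H0.


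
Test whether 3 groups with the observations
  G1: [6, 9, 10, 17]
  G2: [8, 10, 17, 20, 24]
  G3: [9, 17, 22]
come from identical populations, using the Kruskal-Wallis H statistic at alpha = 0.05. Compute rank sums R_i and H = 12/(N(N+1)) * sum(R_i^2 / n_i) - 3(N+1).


Step 1: Combine all N = 12 observations and assign midranks.
sorted (value, group, rank): (6,G1,1), (8,G2,2), (9,G1,3.5), (9,G3,3.5), (10,G1,5.5), (10,G2,5.5), (17,G1,8), (17,G2,8), (17,G3,8), (20,G2,10), (22,G3,11), (24,G2,12)
Step 2: Sum ranks within each group.
R_1 = 18 (n_1 = 4)
R_2 = 37.5 (n_2 = 5)
R_3 = 22.5 (n_3 = 3)
Step 3: H = 12/(N(N+1)) * sum(R_i^2/n_i) - 3(N+1)
     = 12/(12*13) * (18^2/4 + 37.5^2/5 + 22.5^2/3) - 3*13
     = 0.076923 * 531 - 39
     = 1.846154.
Step 4: Ties present; correction factor C = 1 - 36/(12^3 - 12) = 0.979021. Corrected H = 1.846154 / 0.979021 = 1.885714.
Step 5: Under H0, H ~ chi^2(2); p-value = 0.389513.
Step 6: alpha = 0.05. fail to reject H0.

H = 1.8857, df = 2, p = 0.389513, fail to reject H0.


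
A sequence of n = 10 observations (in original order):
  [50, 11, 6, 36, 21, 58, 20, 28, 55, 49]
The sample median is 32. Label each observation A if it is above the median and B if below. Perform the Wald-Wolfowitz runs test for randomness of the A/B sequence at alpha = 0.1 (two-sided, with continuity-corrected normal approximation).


Step 1: Compute median = 32; label A = above, B = below.
Labels in order: ABBABABBAA  (n_A = 5, n_B = 5)
Step 2: Count runs R = 7.
Step 3: Under H0 (random ordering), E[R] = 2*n_A*n_B/(n_A+n_B) + 1 = 2*5*5/10 + 1 = 6.0000.
        Var[R] = 2*n_A*n_B*(2*n_A*n_B - n_A - n_B) / ((n_A+n_B)^2 * (n_A+n_B-1)) = 2000/900 = 2.2222.
        SD[R] = 1.4907.
Step 4: Continuity-corrected z = (R - 0.5 - E[R]) / SD[R] = (7 - 0.5 - 6.0000) / 1.4907 = 0.3354.
Step 5: Two-sided p-value via normal approximation = 2*(1 - Phi(|z|)) = 0.737316.
Step 6: alpha = 0.1. fail to reject H0.

R = 7, z = 0.3354, p = 0.737316, fail to reject H0.


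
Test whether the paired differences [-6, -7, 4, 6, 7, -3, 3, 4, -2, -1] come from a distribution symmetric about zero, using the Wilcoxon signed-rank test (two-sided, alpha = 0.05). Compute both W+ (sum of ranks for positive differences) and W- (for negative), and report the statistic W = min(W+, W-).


Step 1: Drop any zero differences (none here) and take |d_i|.
|d| = [6, 7, 4, 6, 7, 3, 3, 4, 2, 1]
Step 2: Midrank |d_i| (ties get averaged ranks).
ranks: |6|->7.5, |7|->9.5, |4|->5.5, |6|->7.5, |7|->9.5, |3|->3.5, |3|->3.5, |4|->5.5, |2|->2, |1|->1
Step 3: Attach original signs; sum ranks with positive sign and with negative sign.
W+ = 5.5 + 7.5 + 9.5 + 3.5 + 5.5 = 31.5
W- = 7.5 + 9.5 + 3.5 + 2 + 1 = 23.5
(Check: W+ + W- = 55 should equal n(n+1)/2 = 55.)
Step 4: Test statistic W = min(W+, W-) = 23.5.
Step 5: Ties in |d|, so use the tie-corrected normal approximation.
        E[W] = n(n+1)/4 = 10*11/4 = 27.5.
        Tie groups: |d|=3 (t=2), |d|=4 (t=2), |d|=6 (t=2), |d|=7 (t=2); sum(t^3 - t) = 24.
        Var[W] = n(n+1)(2n+1)/24 - sum(t^3-t)/48 = 2310/24 - 24/48 = 95.75.
        z = (W - E[W]) / sqrt(Var[W]) = (23.5 - 27.5) / 9.7852 = -0.4088.
        Two-sided p = 2*Phi(z) = 0.682700.
Step 6: alpha = 0.05. fail to reject H0.

W+ = 31.5, W- = 23.5, W = min = 23.5, p = 0.682700, fail to reject H0.


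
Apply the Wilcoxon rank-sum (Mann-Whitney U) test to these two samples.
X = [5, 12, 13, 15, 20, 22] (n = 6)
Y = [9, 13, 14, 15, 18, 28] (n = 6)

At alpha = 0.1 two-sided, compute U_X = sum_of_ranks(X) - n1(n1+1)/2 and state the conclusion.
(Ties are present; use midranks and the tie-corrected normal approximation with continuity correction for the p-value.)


Step 1: Combine and sort all 12 observations; assign midranks.
sorted (value, group): (5,X), (9,Y), (12,X), (13,X), (13,Y), (14,Y), (15,X), (15,Y), (18,Y), (20,X), (22,X), (28,Y)
ranks: 5->1, 9->2, 12->3, 13->4.5, 13->4.5, 14->6, 15->7.5, 15->7.5, 18->9, 20->10, 22->11, 28->12
Step 2: Rank sum for X: R1 = 1 + 3 + 4.5 + 7.5 + 10 + 11 = 37.
Step 3: U_X = R1 - n1(n1+1)/2 = 37 - 6*7/2 = 37 - 21 = 16.
       U_Y = n1*n2 - U_X = 36 - 16 = 20.
Step 4: Ties are present, so use the tie-corrected normal approximation (with continuity correction) for the p-value.
Step 5: p-value = 0.809527; compare to alpha = 0.1. fail to reject H0.

U_X = 16, p = 0.809527, fail to reject H0 at alpha = 0.1.


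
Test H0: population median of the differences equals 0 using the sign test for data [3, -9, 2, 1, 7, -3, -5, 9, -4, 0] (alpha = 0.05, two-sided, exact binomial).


Step 1: Discard zero differences. Original n = 10; n_eff = number of nonzero differences = 9.
Nonzero differences (with sign): +3, -9, +2, +1, +7, -3, -5, +9, -4
Step 2: Count signs: positive = 5, negative = 4.
Step 3: Under H0: P(positive) = 0.5, so the number of positives S ~ Bin(9, 0.5).
Step 4: Two-sided exact p-value = sum of Bin(9,0.5) probabilities at or below the observed probability = 1.000000.
Step 5: alpha = 0.05. fail to reject H0.

n_eff = 9, pos = 5, neg = 4, p = 1.000000, fail to reject H0.


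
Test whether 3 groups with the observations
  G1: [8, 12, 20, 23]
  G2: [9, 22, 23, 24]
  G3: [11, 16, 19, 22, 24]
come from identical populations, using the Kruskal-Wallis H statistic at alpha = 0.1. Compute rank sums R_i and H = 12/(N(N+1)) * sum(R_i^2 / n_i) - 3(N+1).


Step 1: Combine all N = 13 observations and assign midranks.
sorted (value, group, rank): (8,G1,1), (9,G2,2), (11,G3,3), (12,G1,4), (16,G3,5), (19,G3,6), (20,G1,7), (22,G2,8.5), (22,G3,8.5), (23,G1,10.5), (23,G2,10.5), (24,G2,12.5), (24,G3,12.5)
Step 2: Sum ranks within each group.
R_1 = 22.5 (n_1 = 4)
R_2 = 33.5 (n_2 = 4)
R_3 = 35 (n_3 = 5)
Step 3: H = 12/(N(N+1)) * sum(R_i^2/n_i) - 3(N+1)
     = 12/(13*14) * (22.5^2/4 + 33.5^2/4 + 35^2/5) - 3*14
     = 0.065934 * 652.125 - 42
     = 0.997253.
Step 4: Ties present; correction factor C = 1 - 18/(13^3 - 13) = 0.991758. Corrected H = 0.997253 / 0.991758 = 1.005540.
Step 5: Under H0, H ~ chi^2(2); p-value = 0.604853.
Step 6: alpha = 0.1. fail to reject H0.

H = 1.0055, df = 2, p = 0.604853, fail to reject H0.


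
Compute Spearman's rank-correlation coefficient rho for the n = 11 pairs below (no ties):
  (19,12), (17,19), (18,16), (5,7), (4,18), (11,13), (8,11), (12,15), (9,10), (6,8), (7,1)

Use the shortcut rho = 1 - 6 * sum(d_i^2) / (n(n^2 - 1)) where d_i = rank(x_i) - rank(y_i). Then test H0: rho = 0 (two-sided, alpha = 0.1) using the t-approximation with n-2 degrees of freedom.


Step 1: Rank x and y separately (midranks; no ties here).
rank(x): 19->11, 17->9, 18->10, 5->2, 4->1, 11->7, 8->5, 12->8, 9->6, 6->3, 7->4
rank(y): 12->6, 19->11, 16->9, 7->2, 18->10, 13->7, 11->5, 15->8, 10->4, 8->3, 1->1
Step 2: d_i = R_x(i) - R_y(i); compute d_i^2.
  (11-6)^2=25, (9-11)^2=4, (10-9)^2=1, (2-2)^2=0, (1-10)^2=81, (7-7)^2=0, (5-5)^2=0, (8-8)^2=0, (6-4)^2=4, (3-3)^2=0, (4-1)^2=9
sum(d^2) = 124.
Step 3: rho = 1 - 6*124 / (11*(11^2 - 1)) = 1 - 744/1320 = 0.436364.
Step 4: Under H0, t = rho * sqrt((n-2)/(1-rho^2)) = 1.4549 ~ t(9).
Step 5: Two-sided p-value from the t-distribution with 9 df = 0.179665.
Step 6: alpha = 0.1. fail to reject H0.

rho = 0.4364, p = 0.179665, fail to reject H0 at alpha = 0.1.


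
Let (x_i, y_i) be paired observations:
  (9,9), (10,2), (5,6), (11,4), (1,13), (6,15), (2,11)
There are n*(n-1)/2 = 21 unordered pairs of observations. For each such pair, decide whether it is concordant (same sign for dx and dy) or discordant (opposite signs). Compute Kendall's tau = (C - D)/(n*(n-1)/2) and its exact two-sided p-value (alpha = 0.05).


Step 1: Enumerate the 21 unordered pairs (i,j) with i<j and classify each by sign(x_j-x_i) * sign(y_j-y_i).
  (1,2):dx=+1,dy=-7->D; (1,3):dx=-4,dy=-3->C; (1,4):dx=+2,dy=-5->D; (1,5):dx=-8,dy=+4->D
  (1,6):dx=-3,dy=+6->D; (1,7):dx=-7,dy=+2->D; (2,3):dx=-5,dy=+4->D; (2,4):dx=+1,dy=+2->C
  (2,5):dx=-9,dy=+11->D; (2,6):dx=-4,dy=+13->D; (2,7):dx=-8,dy=+9->D; (3,4):dx=+6,dy=-2->D
  (3,5):dx=-4,dy=+7->D; (3,6):dx=+1,dy=+9->C; (3,7):dx=-3,dy=+5->D; (4,5):dx=-10,dy=+9->D
  (4,6):dx=-5,dy=+11->D; (4,7):dx=-9,dy=+7->D; (5,6):dx=+5,dy=+2->C; (5,7):dx=+1,dy=-2->D
  (6,7):dx=-4,dy=-4->C
Step 2: C = 5, D = 16, total pairs = 21.
Step 3: tau = (C - D)/(n(n-1)/2) = (5 - 16)/21 = -0.523810.
Step 4: Exact two-sided p-value (enumerate n! = 5040 permutations of y under H0): p = 0.136111.
Step 5: alpha = 0.05. fail to reject H0.

tau_b = -0.5238 (C=5, D=16), p = 0.136111, fail to reject H0.


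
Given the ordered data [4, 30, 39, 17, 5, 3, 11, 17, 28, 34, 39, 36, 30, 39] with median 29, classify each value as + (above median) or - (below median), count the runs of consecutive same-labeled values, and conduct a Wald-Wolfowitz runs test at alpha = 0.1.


Step 1: Compute median = 29; label A = above, B = below.
Labels in order: BAABBBBBBAAAAA  (n_A = 7, n_B = 7)
Step 2: Count runs R = 4.
Step 3: Under H0 (random ordering), E[R] = 2*n_A*n_B/(n_A+n_B) + 1 = 2*7*7/14 + 1 = 8.0000.
        Var[R] = 2*n_A*n_B*(2*n_A*n_B - n_A - n_B) / ((n_A+n_B)^2 * (n_A+n_B-1)) = 8232/2548 = 3.2308.
        SD[R] = 1.7974.
Step 4: Continuity-corrected z = (R + 0.5 - E[R]) / SD[R] = (4 + 0.5 - 8.0000) / 1.7974 = -1.9472.
Step 5: Two-sided p-value via normal approximation = 2*(1 - Phi(|z|)) = 0.051508.
Step 6: alpha = 0.1. reject H0.

R = 4, z = -1.9472, p = 0.051508, reject H0.


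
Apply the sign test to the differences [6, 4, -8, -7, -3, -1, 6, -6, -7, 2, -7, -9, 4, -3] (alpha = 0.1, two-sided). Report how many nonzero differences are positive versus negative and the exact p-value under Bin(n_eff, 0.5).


Step 1: Discard zero differences. Original n = 14; n_eff = number of nonzero differences = 14.
Nonzero differences (with sign): +6, +4, -8, -7, -3, -1, +6, -6, -7, +2, -7, -9, +4, -3
Step 2: Count signs: positive = 5, negative = 9.
Step 3: Under H0: P(positive) = 0.5, so the number of positives S ~ Bin(14, 0.5).
Step 4: Two-sided exact p-value = sum of Bin(14,0.5) probabilities at or below the observed probability = 0.423950.
Step 5: alpha = 0.1. fail to reject H0.

n_eff = 14, pos = 5, neg = 9, p = 0.423950, fail to reject H0.


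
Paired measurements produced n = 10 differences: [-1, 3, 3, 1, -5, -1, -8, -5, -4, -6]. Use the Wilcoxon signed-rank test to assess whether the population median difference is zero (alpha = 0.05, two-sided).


Step 1: Drop any zero differences (none here) and take |d_i|.
|d| = [1, 3, 3, 1, 5, 1, 8, 5, 4, 6]
Step 2: Midrank |d_i| (ties get averaged ranks).
ranks: |1|->2, |3|->4.5, |3|->4.5, |1|->2, |5|->7.5, |1|->2, |8|->10, |5|->7.5, |4|->6, |6|->9
Step 3: Attach original signs; sum ranks with positive sign and with negative sign.
W+ = 4.5 + 4.5 + 2 = 11
W- = 2 + 7.5 + 2 + 10 + 7.5 + 6 + 9 = 44
(Check: W+ + W- = 55 should equal n(n+1)/2 = 55.)
Step 4: Test statistic W = min(W+, W-) = 11.
Step 5: Ties in |d|, so use the tie-corrected normal approximation.
        E[W] = n(n+1)/4 = 10*11/4 = 27.5.
        Tie groups: |d|=1 (t=3), |d|=3 (t=2), |d|=5 (t=2); sum(t^3 - t) = 36.
        Var[W] = n(n+1)(2n+1)/24 - sum(t^3-t)/48 = 2310/24 - 36/48 = 95.5.
        z = (W - E[W]) / sqrt(Var[W]) = (11 - 27.5) / 9.7724 = -1.6884.
        Two-sided p = 2*Phi(z) = 0.091329.
Step 6: alpha = 0.05. fail to reject H0.

W+ = 11, W- = 44, W = min = 11, p = 0.091329, fail to reject H0.


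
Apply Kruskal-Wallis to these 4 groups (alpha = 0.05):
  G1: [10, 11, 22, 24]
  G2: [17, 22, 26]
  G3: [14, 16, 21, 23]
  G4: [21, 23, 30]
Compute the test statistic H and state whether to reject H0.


Step 1: Combine all N = 14 observations and assign midranks.
sorted (value, group, rank): (10,G1,1), (11,G1,2), (14,G3,3), (16,G3,4), (17,G2,5), (21,G3,6.5), (21,G4,6.5), (22,G1,8.5), (22,G2,8.5), (23,G3,10.5), (23,G4,10.5), (24,G1,12), (26,G2,13), (30,G4,14)
Step 2: Sum ranks within each group.
R_1 = 23.5 (n_1 = 4)
R_2 = 26.5 (n_2 = 3)
R_3 = 24 (n_3 = 4)
R_4 = 31 (n_4 = 3)
Step 3: H = 12/(N(N+1)) * sum(R_i^2/n_i) - 3(N+1)
     = 12/(14*15) * (23.5^2/4 + 26.5^2/3 + 24^2/4 + 31^2/3) - 3*15
     = 0.057143 * 836.479 - 45
     = 2.798810.
Step 4: Ties present; correction factor C = 1 - 18/(14^3 - 14) = 0.993407. Corrected H = 2.798810 / 0.993407 = 2.817386.
Step 5: Under H0, H ~ chi^2(3); p-value = 0.420646.
Step 6: alpha = 0.05. fail to reject H0.

H = 2.8174, df = 3, p = 0.420646, fail to reject H0.


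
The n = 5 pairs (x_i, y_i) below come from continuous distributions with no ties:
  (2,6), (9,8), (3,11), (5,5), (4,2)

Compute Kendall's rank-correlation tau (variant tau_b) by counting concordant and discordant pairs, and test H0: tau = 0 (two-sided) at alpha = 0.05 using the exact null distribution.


Step 1: Enumerate the 10 unordered pairs (i,j) with i<j and classify each by sign(x_j-x_i) * sign(y_j-y_i).
  (1,2):dx=+7,dy=+2->C; (1,3):dx=+1,dy=+5->C; (1,4):dx=+3,dy=-1->D; (1,5):dx=+2,dy=-4->D
  (2,3):dx=-6,dy=+3->D; (2,4):dx=-4,dy=-3->C; (2,5):dx=-5,dy=-6->C; (3,4):dx=+2,dy=-6->D
  (3,5):dx=+1,dy=-9->D; (4,5):dx=-1,dy=-3->C
Step 2: C = 5, D = 5, total pairs = 10.
Step 3: tau = (C - D)/(n(n-1)/2) = (5 - 5)/10 = 0.000000.
Step 4: Exact two-sided p-value (enumerate n! = 120 permutations of y under H0): p = 1.000000.
Step 5: alpha = 0.05. fail to reject H0.

tau_b = 0.0000 (C=5, D=5), p = 1.000000, fail to reject H0.


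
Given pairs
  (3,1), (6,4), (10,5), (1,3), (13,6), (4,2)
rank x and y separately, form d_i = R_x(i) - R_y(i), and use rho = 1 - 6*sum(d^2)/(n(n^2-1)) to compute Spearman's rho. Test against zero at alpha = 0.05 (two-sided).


Step 1: Rank x and y separately (midranks; no ties here).
rank(x): 3->2, 6->4, 10->5, 1->1, 13->6, 4->3
rank(y): 1->1, 4->4, 5->5, 3->3, 6->6, 2->2
Step 2: d_i = R_x(i) - R_y(i); compute d_i^2.
  (2-1)^2=1, (4-4)^2=0, (5-5)^2=0, (1-3)^2=4, (6-6)^2=0, (3-2)^2=1
sum(d^2) = 6.
Step 3: rho = 1 - 6*6 / (6*(6^2 - 1)) = 1 - 36/210 = 0.828571.
Step 4: Under H0, t = rho * sqrt((n-2)/(1-rho^2)) = 2.9598 ~ t(4).
Step 5: Two-sided p-value from the t-distribution with 4 df = 0.041563.
Step 6: alpha = 0.05. reject H0.

rho = 0.8286, p = 0.041563, reject H0 at alpha = 0.05.


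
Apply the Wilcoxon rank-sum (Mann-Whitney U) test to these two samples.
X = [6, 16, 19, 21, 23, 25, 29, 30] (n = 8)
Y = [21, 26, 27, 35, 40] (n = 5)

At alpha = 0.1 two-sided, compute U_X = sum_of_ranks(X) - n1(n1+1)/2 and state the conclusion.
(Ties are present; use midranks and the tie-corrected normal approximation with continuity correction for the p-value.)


Step 1: Combine and sort all 13 observations; assign midranks.
sorted (value, group): (6,X), (16,X), (19,X), (21,X), (21,Y), (23,X), (25,X), (26,Y), (27,Y), (29,X), (30,X), (35,Y), (40,Y)
ranks: 6->1, 16->2, 19->3, 21->4.5, 21->4.5, 23->6, 25->7, 26->8, 27->9, 29->10, 30->11, 35->12, 40->13
Step 2: Rank sum for X: R1 = 1 + 2 + 3 + 4.5 + 6 + 7 + 10 + 11 = 44.5.
Step 3: U_X = R1 - n1(n1+1)/2 = 44.5 - 8*9/2 = 44.5 - 36 = 8.5.
       U_Y = n1*n2 - U_X = 40 - 8.5 = 31.5.
Step 4: Ties are present, so use the tie-corrected normal approximation (with continuity correction) for the p-value.
Step 5: p-value = 0.106864; compare to alpha = 0.1. fail to reject H0.

U_X = 8.5, p = 0.106864, fail to reject H0 at alpha = 0.1.


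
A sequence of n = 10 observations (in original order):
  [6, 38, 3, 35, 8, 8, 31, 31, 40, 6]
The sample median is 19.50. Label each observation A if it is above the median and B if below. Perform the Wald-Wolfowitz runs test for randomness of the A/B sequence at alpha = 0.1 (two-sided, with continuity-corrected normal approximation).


Step 1: Compute median = 19.50; label A = above, B = below.
Labels in order: BABABBAAAB  (n_A = 5, n_B = 5)
Step 2: Count runs R = 7.
Step 3: Under H0 (random ordering), E[R] = 2*n_A*n_B/(n_A+n_B) + 1 = 2*5*5/10 + 1 = 6.0000.
        Var[R] = 2*n_A*n_B*(2*n_A*n_B - n_A - n_B) / ((n_A+n_B)^2 * (n_A+n_B-1)) = 2000/900 = 2.2222.
        SD[R] = 1.4907.
Step 4: Continuity-corrected z = (R - 0.5 - E[R]) / SD[R] = (7 - 0.5 - 6.0000) / 1.4907 = 0.3354.
Step 5: Two-sided p-value via normal approximation = 2*(1 - Phi(|z|)) = 0.737316.
Step 6: alpha = 0.1. fail to reject H0.

R = 7, z = 0.3354, p = 0.737316, fail to reject H0.


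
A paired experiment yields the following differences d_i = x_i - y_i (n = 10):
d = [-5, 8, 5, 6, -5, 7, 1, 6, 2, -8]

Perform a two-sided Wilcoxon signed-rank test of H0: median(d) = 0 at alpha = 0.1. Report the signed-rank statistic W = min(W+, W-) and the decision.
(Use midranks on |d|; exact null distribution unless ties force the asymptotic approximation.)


Step 1: Drop any zero differences (none here) and take |d_i|.
|d| = [5, 8, 5, 6, 5, 7, 1, 6, 2, 8]
Step 2: Midrank |d_i| (ties get averaged ranks).
ranks: |5|->4, |8|->9.5, |5|->4, |6|->6.5, |5|->4, |7|->8, |1|->1, |6|->6.5, |2|->2, |8|->9.5
Step 3: Attach original signs; sum ranks with positive sign and with negative sign.
W+ = 9.5 + 4 + 6.5 + 8 + 1 + 6.5 + 2 = 37.5
W- = 4 + 4 + 9.5 = 17.5
(Check: W+ + W- = 55 should equal n(n+1)/2 = 55.)
Step 4: Test statistic W = min(W+, W-) = 17.5.
Step 5: Ties in |d|, so use the tie-corrected normal approximation.
        E[W] = n(n+1)/4 = 10*11/4 = 27.5.
        Tie groups: |d|=5 (t=3), |d|=6 (t=2), |d|=8 (t=2); sum(t^3 - t) = 36.
        Var[W] = n(n+1)(2n+1)/24 - sum(t^3-t)/48 = 2310/24 - 36/48 = 95.5.
        z = (W - E[W]) / sqrt(Var[W]) = (17.5 - 27.5) / 9.7724 = -1.0233.
        Two-sided p = 2*Phi(z) = 0.306171.
Step 6: alpha = 0.1. fail to reject H0.

W+ = 37.5, W- = 17.5, W = min = 17.5, p = 0.306171, fail to reject H0.


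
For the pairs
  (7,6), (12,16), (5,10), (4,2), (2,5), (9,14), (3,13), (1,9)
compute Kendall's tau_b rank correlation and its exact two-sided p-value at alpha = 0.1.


Step 1: Enumerate the 28 unordered pairs (i,j) with i<j and classify each by sign(x_j-x_i) * sign(y_j-y_i).
  (1,2):dx=+5,dy=+10->C; (1,3):dx=-2,dy=+4->D; (1,4):dx=-3,dy=-4->C; (1,5):dx=-5,dy=-1->C
  (1,6):dx=+2,dy=+8->C; (1,7):dx=-4,dy=+7->D; (1,8):dx=-6,dy=+3->D; (2,3):dx=-7,dy=-6->C
  (2,4):dx=-8,dy=-14->C; (2,5):dx=-10,dy=-11->C; (2,6):dx=-3,dy=-2->C; (2,7):dx=-9,dy=-3->C
  (2,8):dx=-11,dy=-7->C; (3,4):dx=-1,dy=-8->C; (3,5):dx=-3,dy=-5->C; (3,6):dx=+4,dy=+4->C
  (3,7):dx=-2,dy=+3->D; (3,8):dx=-4,dy=-1->C; (4,5):dx=-2,dy=+3->D; (4,6):dx=+5,dy=+12->C
  (4,7):dx=-1,dy=+11->D; (4,8):dx=-3,dy=+7->D; (5,6):dx=+7,dy=+9->C; (5,7):dx=+1,dy=+8->C
  (5,8):dx=-1,dy=+4->D; (6,7):dx=-6,dy=-1->C; (6,8):dx=-8,dy=-5->C; (7,8):dx=-2,dy=-4->C
Step 2: C = 20, D = 8, total pairs = 28.
Step 3: tau = (C - D)/(n(n-1)/2) = (20 - 8)/28 = 0.428571.
Step 4: Exact two-sided p-value (enumerate n! = 40320 permutations of y under H0): p = 0.178869.
Step 5: alpha = 0.1. fail to reject H0.

tau_b = 0.4286 (C=20, D=8), p = 0.178869, fail to reject H0.


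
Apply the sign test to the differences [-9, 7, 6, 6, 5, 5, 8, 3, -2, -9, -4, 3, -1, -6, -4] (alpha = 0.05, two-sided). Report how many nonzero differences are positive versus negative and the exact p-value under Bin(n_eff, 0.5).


Step 1: Discard zero differences. Original n = 15; n_eff = number of nonzero differences = 15.
Nonzero differences (with sign): -9, +7, +6, +6, +5, +5, +8, +3, -2, -9, -4, +3, -1, -6, -4
Step 2: Count signs: positive = 8, negative = 7.
Step 3: Under H0: P(positive) = 0.5, so the number of positives S ~ Bin(15, 0.5).
Step 4: Two-sided exact p-value = sum of Bin(15,0.5) probabilities at or below the observed probability = 1.000000.
Step 5: alpha = 0.05. fail to reject H0.

n_eff = 15, pos = 8, neg = 7, p = 1.000000, fail to reject H0.


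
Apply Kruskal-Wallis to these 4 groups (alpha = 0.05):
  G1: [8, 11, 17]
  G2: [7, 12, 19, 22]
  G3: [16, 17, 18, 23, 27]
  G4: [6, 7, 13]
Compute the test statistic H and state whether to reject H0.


Step 1: Combine all N = 15 observations and assign midranks.
sorted (value, group, rank): (6,G4,1), (7,G2,2.5), (7,G4,2.5), (8,G1,4), (11,G1,5), (12,G2,6), (13,G4,7), (16,G3,8), (17,G1,9.5), (17,G3,9.5), (18,G3,11), (19,G2,12), (22,G2,13), (23,G3,14), (27,G3,15)
Step 2: Sum ranks within each group.
R_1 = 18.5 (n_1 = 3)
R_2 = 33.5 (n_2 = 4)
R_3 = 57.5 (n_3 = 5)
R_4 = 10.5 (n_4 = 3)
Step 3: H = 12/(N(N+1)) * sum(R_i^2/n_i) - 3(N+1)
     = 12/(15*16) * (18.5^2/3 + 33.5^2/4 + 57.5^2/5 + 10.5^2/3) - 3*16
     = 0.050000 * 1092.65 - 48
     = 6.632292.
Step 4: Ties present; correction factor C = 1 - 12/(15^3 - 15) = 0.996429. Corrected H = 6.632292 / 0.996429 = 6.656063.
Step 5: Under H0, H ~ chi^2(3); p-value = 0.083707.
Step 6: alpha = 0.05. fail to reject H0.

H = 6.6561, df = 3, p = 0.083707, fail to reject H0.


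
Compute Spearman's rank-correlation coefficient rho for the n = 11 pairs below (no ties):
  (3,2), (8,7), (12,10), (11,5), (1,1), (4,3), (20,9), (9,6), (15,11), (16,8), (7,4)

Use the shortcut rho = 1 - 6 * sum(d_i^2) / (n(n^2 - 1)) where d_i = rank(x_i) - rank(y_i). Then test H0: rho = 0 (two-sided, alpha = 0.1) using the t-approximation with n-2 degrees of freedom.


Step 1: Rank x and y separately (midranks; no ties here).
rank(x): 3->2, 8->5, 12->8, 11->7, 1->1, 4->3, 20->11, 9->6, 15->9, 16->10, 7->4
rank(y): 2->2, 7->7, 10->10, 5->5, 1->1, 3->3, 9->9, 6->6, 11->11, 8->8, 4->4
Step 2: d_i = R_x(i) - R_y(i); compute d_i^2.
  (2-2)^2=0, (5-7)^2=4, (8-10)^2=4, (7-5)^2=4, (1-1)^2=0, (3-3)^2=0, (11-9)^2=4, (6-6)^2=0, (9-11)^2=4, (10-8)^2=4, (4-4)^2=0
sum(d^2) = 24.
Step 3: rho = 1 - 6*24 / (11*(11^2 - 1)) = 1 - 144/1320 = 0.890909.
Step 4: Under H0, t = rho * sqrt((n-2)/(1-rho^2)) = 5.8847 ~ t(9).
Step 5: Two-sided p-value from the t-distribution with 9 df = 0.000233.
Step 6: alpha = 0.1. reject H0.

rho = 0.8909, p = 0.000233, reject H0 at alpha = 0.1.


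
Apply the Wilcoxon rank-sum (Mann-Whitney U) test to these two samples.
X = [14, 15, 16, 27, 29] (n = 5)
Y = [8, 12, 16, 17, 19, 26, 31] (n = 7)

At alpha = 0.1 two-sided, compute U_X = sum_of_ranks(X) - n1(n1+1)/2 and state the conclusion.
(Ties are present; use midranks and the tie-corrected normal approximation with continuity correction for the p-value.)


Step 1: Combine and sort all 12 observations; assign midranks.
sorted (value, group): (8,Y), (12,Y), (14,X), (15,X), (16,X), (16,Y), (17,Y), (19,Y), (26,Y), (27,X), (29,X), (31,Y)
ranks: 8->1, 12->2, 14->3, 15->4, 16->5.5, 16->5.5, 17->7, 19->8, 26->9, 27->10, 29->11, 31->12
Step 2: Rank sum for X: R1 = 3 + 4 + 5.5 + 10 + 11 = 33.5.
Step 3: U_X = R1 - n1(n1+1)/2 = 33.5 - 5*6/2 = 33.5 - 15 = 18.5.
       U_Y = n1*n2 - U_X = 35 - 18.5 = 16.5.
Step 4: Ties are present, so use the tie-corrected normal approximation (with continuity correction) for the p-value.
Step 5: p-value = 0.935170; compare to alpha = 0.1. fail to reject H0.

U_X = 18.5, p = 0.935170, fail to reject H0 at alpha = 0.1.


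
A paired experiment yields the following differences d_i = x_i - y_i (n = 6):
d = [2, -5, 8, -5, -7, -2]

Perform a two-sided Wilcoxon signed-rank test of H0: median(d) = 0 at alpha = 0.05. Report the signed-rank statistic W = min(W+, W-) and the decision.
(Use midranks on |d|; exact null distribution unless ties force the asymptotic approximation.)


Step 1: Drop any zero differences (none here) and take |d_i|.
|d| = [2, 5, 8, 5, 7, 2]
Step 2: Midrank |d_i| (ties get averaged ranks).
ranks: |2|->1.5, |5|->3.5, |8|->6, |5|->3.5, |7|->5, |2|->1.5
Step 3: Attach original signs; sum ranks with positive sign and with negative sign.
W+ = 1.5 + 6 = 7.5
W- = 3.5 + 3.5 + 5 + 1.5 = 13.5
(Check: W+ + W- = 21 should equal n(n+1)/2 = 21.)
Step 4: Test statistic W = min(W+, W-) = 7.5.
Step 5: Ties in |d|, so use the tie-corrected normal approximation.
        E[W] = n(n+1)/4 = 6*7/4 = 10.5.
        Tie groups: |d|=2 (t=2), |d|=5 (t=2); sum(t^3 - t) = 12.
        Var[W] = n(n+1)(2n+1)/24 - sum(t^3-t)/48 = 546/24 - 12/48 = 22.5.
        z = (W - E[W]) / sqrt(Var[W]) = (7.5 - 10.5) / 4.7434 = -0.6325.
        Two-sided p = 2*Phi(z) = 0.527089.
Step 6: alpha = 0.05. fail to reject H0.

W+ = 7.5, W- = 13.5, W = min = 7.5, p = 0.527089, fail to reject H0.


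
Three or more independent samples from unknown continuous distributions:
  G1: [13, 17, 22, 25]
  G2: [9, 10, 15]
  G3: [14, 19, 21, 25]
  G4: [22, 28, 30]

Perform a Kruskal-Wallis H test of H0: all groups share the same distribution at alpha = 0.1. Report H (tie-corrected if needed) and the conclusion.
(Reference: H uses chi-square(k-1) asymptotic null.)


Step 1: Combine all N = 14 observations and assign midranks.
sorted (value, group, rank): (9,G2,1), (10,G2,2), (13,G1,3), (14,G3,4), (15,G2,5), (17,G1,6), (19,G3,7), (21,G3,8), (22,G1,9.5), (22,G4,9.5), (25,G1,11.5), (25,G3,11.5), (28,G4,13), (30,G4,14)
Step 2: Sum ranks within each group.
R_1 = 30 (n_1 = 4)
R_2 = 8 (n_2 = 3)
R_3 = 30.5 (n_3 = 4)
R_4 = 36.5 (n_4 = 3)
Step 3: H = 12/(N(N+1)) * sum(R_i^2/n_i) - 3(N+1)
     = 12/(14*15) * (30^2/4 + 8^2/3 + 30.5^2/4 + 36.5^2/3) - 3*15
     = 0.057143 * 922.979 - 45
     = 7.741667.
Step 4: Ties present; correction factor C = 1 - 12/(14^3 - 14) = 0.995604. Corrected H = 7.741667 / 0.995604 = 7.775846.
Step 5: Under H0, H ~ chi^2(3); p-value = 0.050879.
Step 6: alpha = 0.1. reject H0.

H = 7.7758, df = 3, p = 0.050879, reject H0.


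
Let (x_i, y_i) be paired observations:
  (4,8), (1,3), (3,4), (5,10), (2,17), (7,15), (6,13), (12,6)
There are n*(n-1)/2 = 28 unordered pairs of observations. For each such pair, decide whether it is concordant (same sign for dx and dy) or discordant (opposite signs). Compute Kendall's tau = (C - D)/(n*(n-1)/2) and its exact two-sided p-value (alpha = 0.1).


Step 1: Enumerate the 28 unordered pairs (i,j) with i<j and classify each by sign(x_j-x_i) * sign(y_j-y_i).
  (1,2):dx=-3,dy=-5->C; (1,3):dx=-1,dy=-4->C; (1,4):dx=+1,dy=+2->C; (1,5):dx=-2,dy=+9->D
  (1,6):dx=+3,dy=+7->C; (1,7):dx=+2,dy=+5->C; (1,8):dx=+8,dy=-2->D; (2,3):dx=+2,dy=+1->C
  (2,4):dx=+4,dy=+7->C; (2,5):dx=+1,dy=+14->C; (2,6):dx=+6,dy=+12->C; (2,7):dx=+5,dy=+10->C
  (2,8):dx=+11,dy=+3->C; (3,4):dx=+2,dy=+6->C; (3,5):dx=-1,dy=+13->D; (3,6):dx=+4,dy=+11->C
  (3,7):dx=+3,dy=+9->C; (3,8):dx=+9,dy=+2->C; (4,5):dx=-3,dy=+7->D; (4,6):dx=+2,dy=+5->C
  (4,7):dx=+1,dy=+3->C; (4,8):dx=+7,dy=-4->D; (5,6):dx=+5,dy=-2->D; (5,7):dx=+4,dy=-4->D
  (5,8):dx=+10,dy=-11->D; (6,7):dx=-1,dy=-2->C; (6,8):dx=+5,dy=-9->D; (7,8):dx=+6,dy=-7->D
Step 2: C = 18, D = 10, total pairs = 28.
Step 3: tau = (C - D)/(n(n-1)/2) = (18 - 10)/28 = 0.285714.
Step 4: Exact two-sided p-value (enumerate n! = 40320 permutations of y under H0): p = 0.398760.
Step 5: alpha = 0.1. fail to reject H0.

tau_b = 0.2857 (C=18, D=10), p = 0.398760, fail to reject H0.


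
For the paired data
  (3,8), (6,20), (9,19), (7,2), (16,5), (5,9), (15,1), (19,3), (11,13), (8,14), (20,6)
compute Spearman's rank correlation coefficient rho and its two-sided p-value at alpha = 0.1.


Step 1: Rank x and y separately (midranks; no ties here).
rank(x): 3->1, 6->3, 9->6, 7->4, 16->9, 5->2, 15->8, 19->10, 11->7, 8->5, 20->11
rank(y): 8->6, 20->11, 19->10, 2->2, 5->4, 9->7, 1->1, 3->3, 13->8, 14->9, 6->5
Step 2: d_i = R_x(i) - R_y(i); compute d_i^2.
  (1-6)^2=25, (3-11)^2=64, (6-10)^2=16, (4-2)^2=4, (9-4)^2=25, (2-7)^2=25, (8-1)^2=49, (10-3)^2=49, (7-8)^2=1, (5-9)^2=16, (11-5)^2=36
sum(d^2) = 310.
Step 3: rho = 1 - 6*310 / (11*(11^2 - 1)) = 1 - 1860/1320 = -0.409091.
Step 4: Under H0, t = rho * sqrt((n-2)/(1-rho^2)) = -1.3450 ~ t(9).
Step 5: Two-sided p-value from the t-distribution with 9 df = 0.211545.
Step 6: alpha = 0.1. fail to reject H0.

rho = -0.4091, p = 0.211545, fail to reject H0 at alpha = 0.1.


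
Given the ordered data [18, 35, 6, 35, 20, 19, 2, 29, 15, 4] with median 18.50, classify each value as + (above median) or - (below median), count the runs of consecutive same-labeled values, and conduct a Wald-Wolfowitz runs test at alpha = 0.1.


Step 1: Compute median = 18.50; label A = above, B = below.
Labels in order: BABAAABABB  (n_A = 5, n_B = 5)
Step 2: Count runs R = 7.
Step 3: Under H0 (random ordering), E[R] = 2*n_A*n_B/(n_A+n_B) + 1 = 2*5*5/10 + 1 = 6.0000.
        Var[R] = 2*n_A*n_B*(2*n_A*n_B - n_A - n_B) / ((n_A+n_B)^2 * (n_A+n_B-1)) = 2000/900 = 2.2222.
        SD[R] = 1.4907.
Step 4: Continuity-corrected z = (R - 0.5 - E[R]) / SD[R] = (7 - 0.5 - 6.0000) / 1.4907 = 0.3354.
Step 5: Two-sided p-value via normal approximation = 2*(1 - Phi(|z|)) = 0.737316.
Step 6: alpha = 0.1. fail to reject H0.

R = 7, z = 0.3354, p = 0.737316, fail to reject H0.


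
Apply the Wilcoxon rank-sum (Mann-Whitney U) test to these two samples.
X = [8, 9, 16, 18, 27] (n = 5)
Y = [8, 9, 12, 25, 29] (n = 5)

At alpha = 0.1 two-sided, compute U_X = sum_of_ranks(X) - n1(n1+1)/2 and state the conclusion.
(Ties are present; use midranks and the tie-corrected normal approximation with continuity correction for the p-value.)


Step 1: Combine and sort all 10 observations; assign midranks.
sorted (value, group): (8,X), (8,Y), (9,X), (9,Y), (12,Y), (16,X), (18,X), (25,Y), (27,X), (29,Y)
ranks: 8->1.5, 8->1.5, 9->3.5, 9->3.5, 12->5, 16->6, 18->7, 25->8, 27->9, 29->10
Step 2: Rank sum for X: R1 = 1.5 + 3.5 + 6 + 7 + 9 = 27.
Step 3: U_X = R1 - n1(n1+1)/2 = 27 - 5*6/2 = 27 - 15 = 12.
       U_Y = n1*n2 - U_X = 25 - 12 = 13.
Step 4: Ties are present, so use the tie-corrected normal approximation (with continuity correction) for the p-value.
Step 5: p-value = 1.000000; compare to alpha = 0.1. fail to reject H0.

U_X = 12, p = 1.000000, fail to reject H0 at alpha = 0.1.


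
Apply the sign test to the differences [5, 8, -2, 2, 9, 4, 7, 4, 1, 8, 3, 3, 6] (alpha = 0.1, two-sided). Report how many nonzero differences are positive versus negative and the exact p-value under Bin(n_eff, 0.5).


Step 1: Discard zero differences. Original n = 13; n_eff = number of nonzero differences = 13.
Nonzero differences (with sign): +5, +8, -2, +2, +9, +4, +7, +4, +1, +8, +3, +3, +6
Step 2: Count signs: positive = 12, negative = 1.
Step 3: Under H0: P(positive) = 0.5, so the number of positives S ~ Bin(13, 0.5).
Step 4: Two-sided exact p-value = sum of Bin(13,0.5) probabilities at or below the observed probability = 0.003418.
Step 5: alpha = 0.1. reject H0.

n_eff = 13, pos = 12, neg = 1, p = 0.003418, reject H0.


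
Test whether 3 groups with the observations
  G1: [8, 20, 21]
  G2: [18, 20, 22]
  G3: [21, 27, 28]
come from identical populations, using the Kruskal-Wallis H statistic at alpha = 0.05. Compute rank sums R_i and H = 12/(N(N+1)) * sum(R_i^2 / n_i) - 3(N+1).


Step 1: Combine all N = 9 observations and assign midranks.
sorted (value, group, rank): (8,G1,1), (18,G2,2), (20,G1,3.5), (20,G2,3.5), (21,G1,5.5), (21,G3,5.5), (22,G2,7), (27,G3,8), (28,G3,9)
Step 2: Sum ranks within each group.
R_1 = 10 (n_1 = 3)
R_2 = 12.5 (n_2 = 3)
R_3 = 22.5 (n_3 = 3)
Step 3: H = 12/(N(N+1)) * sum(R_i^2/n_i) - 3(N+1)
     = 12/(9*10) * (10^2/3 + 12.5^2/3 + 22.5^2/3) - 3*10
     = 0.133333 * 254.167 - 30
     = 3.888889.
Step 4: Ties present; correction factor C = 1 - 12/(9^3 - 9) = 0.983333. Corrected H = 3.888889 / 0.983333 = 3.954802.
Step 5: Under H0, H ~ chi^2(2); p-value = 0.138429.
Step 6: alpha = 0.05. fail to reject H0.

H = 3.9548, df = 2, p = 0.138429, fail to reject H0.


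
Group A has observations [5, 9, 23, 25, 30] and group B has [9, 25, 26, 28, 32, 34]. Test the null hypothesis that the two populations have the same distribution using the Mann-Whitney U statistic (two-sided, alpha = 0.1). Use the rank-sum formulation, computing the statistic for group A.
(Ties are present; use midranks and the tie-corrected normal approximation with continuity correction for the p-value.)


Step 1: Combine and sort all 11 observations; assign midranks.
sorted (value, group): (5,X), (9,X), (9,Y), (23,X), (25,X), (25,Y), (26,Y), (28,Y), (30,X), (32,Y), (34,Y)
ranks: 5->1, 9->2.5, 9->2.5, 23->4, 25->5.5, 25->5.5, 26->7, 28->8, 30->9, 32->10, 34->11
Step 2: Rank sum for X: R1 = 1 + 2.5 + 4 + 5.5 + 9 = 22.
Step 3: U_X = R1 - n1(n1+1)/2 = 22 - 5*6/2 = 22 - 15 = 7.
       U_Y = n1*n2 - U_X = 30 - 7 = 23.
Step 4: Ties are present, so use the tie-corrected normal approximation (with continuity correction) for the p-value.
Step 5: p-value = 0.168954; compare to alpha = 0.1. fail to reject H0.

U_X = 7, p = 0.168954, fail to reject H0 at alpha = 0.1.


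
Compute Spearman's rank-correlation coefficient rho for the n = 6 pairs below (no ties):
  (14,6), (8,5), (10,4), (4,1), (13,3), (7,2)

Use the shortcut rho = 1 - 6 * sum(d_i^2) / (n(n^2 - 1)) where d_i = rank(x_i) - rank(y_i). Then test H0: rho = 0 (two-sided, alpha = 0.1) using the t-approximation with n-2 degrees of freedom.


Step 1: Rank x and y separately (midranks; no ties here).
rank(x): 14->6, 8->3, 10->4, 4->1, 13->5, 7->2
rank(y): 6->6, 5->5, 4->4, 1->1, 3->3, 2->2
Step 2: d_i = R_x(i) - R_y(i); compute d_i^2.
  (6-6)^2=0, (3-5)^2=4, (4-4)^2=0, (1-1)^2=0, (5-3)^2=4, (2-2)^2=0
sum(d^2) = 8.
Step 3: rho = 1 - 6*8 / (6*(6^2 - 1)) = 1 - 48/210 = 0.771429.
Step 4: Under H0, t = rho * sqrt((n-2)/(1-rho^2)) = 2.4247 ~ t(4).
Step 5: Two-sided p-value from the t-distribution with 4 df = 0.072397.
Step 6: alpha = 0.1. reject H0.

rho = 0.7714, p = 0.072397, reject H0 at alpha = 0.1.


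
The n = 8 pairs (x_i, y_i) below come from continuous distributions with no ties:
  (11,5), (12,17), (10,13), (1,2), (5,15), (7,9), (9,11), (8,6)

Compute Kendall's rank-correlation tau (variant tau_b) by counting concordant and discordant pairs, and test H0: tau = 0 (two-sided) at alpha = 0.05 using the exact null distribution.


Step 1: Enumerate the 28 unordered pairs (i,j) with i<j and classify each by sign(x_j-x_i) * sign(y_j-y_i).
  (1,2):dx=+1,dy=+12->C; (1,3):dx=-1,dy=+8->D; (1,4):dx=-10,dy=-3->C; (1,5):dx=-6,dy=+10->D
  (1,6):dx=-4,dy=+4->D; (1,7):dx=-2,dy=+6->D; (1,8):dx=-3,dy=+1->D; (2,3):dx=-2,dy=-4->C
  (2,4):dx=-11,dy=-15->C; (2,5):dx=-7,dy=-2->C; (2,6):dx=-5,dy=-8->C; (2,7):dx=-3,dy=-6->C
  (2,8):dx=-4,dy=-11->C; (3,4):dx=-9,dy=-11->C; (3,5):dx=-5,dy=+2->D; (3,6):dx=-3,dy=-4->C
  (3,7):dx=-1,dy=-2->C; (3,8):dx=-2,dy=-7->C; (4,5):dx=+4,dy=+13->C; (4,6):dx=+6,dy=+7->C
  (4,7):dx=+8,dy=+9->C; (4,8):dx=+7,dy=+4->C; (5,6):dx=+2,dy=-6->D; (5,7):dx=+4,dy=-4->D
  (5,8):dx=+3,dy=-9->D; (6,7):dx=+2,dy=+2->C; (6,8):dx=+1,dy=-3->D; (7,8):dx=-1,dy=-5->C
Step 2: C = 18, D = 10, total pairs = 28.
Step 3: tau = (C - D)/(n(n-1)/2) = (18 - 10)/28 = 0.285714.
Step 4: Exact two-sided p-value (enumerate n! = 40320 permutations of y under H0): p = 0.398760.
Step 5: alpha = 0.05. fail to reject H0.

tau_b = 0.2857 (C=18, D=10), p = 0.398760, fail to reject H0.


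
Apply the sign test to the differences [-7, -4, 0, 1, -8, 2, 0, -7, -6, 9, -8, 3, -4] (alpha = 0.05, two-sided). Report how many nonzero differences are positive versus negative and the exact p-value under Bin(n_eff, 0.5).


Step 1: Discard zero differences. Original n = 13; n_eff = number of nonzero differences = 11.
Nonzero differences (with sign): -7, -4, +1, -8, +2, -7, -6, +9, -8, +3, -4
Step 2: Count signs: positive = 4, negative = 7.
Step 3: Under H0: P(positive) = 0.5, so the number of positives S ~ Bin(11, 0.5).
Step 4: Two-sided exact p-value = sum of Bin(11,0.5) probabilities at or below the observed probability = 0.548828.
Step 5: alpha = 0.05. fail to reject H0.

n_eff = 11, pos = 4, neg = 7, p = 0.548828, fail to reject H0.


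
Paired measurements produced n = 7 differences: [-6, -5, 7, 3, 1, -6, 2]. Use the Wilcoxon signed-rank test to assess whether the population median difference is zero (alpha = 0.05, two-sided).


Step 1: Drop any zero differences (none here) and take |d_i|.
|d| = [6, 5, 7, 3, 1, 6, 2]
Step 2: Midrank |d_i| (ties get averaged ranks).
ranks: |6|->5.5, |5|->4, |7|->7, |3|->3, |1|->1, |6|->5.5, |2|->2
Step 3: Attach original signs; sum ranks with positive sign and with negative sign.
W+ = 7 + 3 + 1 + 2 = 13
W- = 5.5 + 4 + 5.5 = 15
(Check: W+ + W- = 28 should equal n(n+1)/2 = 28.)
Step 4: Test statistic W = min(W+, W-) = 13.
Step 5: Ties in |d|, so use the tie-corrected normal approximation.
        E[W] = n(n+1)/4 = 7*8/4 = 14.
        Tie groups: |d|=6 (t=2); sum(t^3 - t) = 6.
        Var[W] = n(n+1)(2n+1)/24 - sum(t^3-t)/48 = 840/24 - 6/48 = 34.875.
        z = (W - E[W]) / sqrt(Var[W]) = (13 - 14) / 5.9055 = -0.1693.
        Two-sided p = 2*Phi(z) = 0.865534.
Step 6: alpha = 0.05. fail to reject H0.

W+ = 13, W- = 15, W = min = 13, p = 0.865534, fail to reject H0.


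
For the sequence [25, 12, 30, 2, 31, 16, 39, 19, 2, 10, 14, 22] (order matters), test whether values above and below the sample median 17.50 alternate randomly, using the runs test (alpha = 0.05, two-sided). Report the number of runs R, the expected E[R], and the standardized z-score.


Step 1: Compute median = 17.50; label A = above, B = below.
Labels in order: ABABABAABBBA  (n_A = 6, n_B = 6)
Step 2: Count runs R = 9.
Step 3: Under H0 (random ordering), E[R] = 2*n_A*n_B/(n_A+n_B) + 1 = 2*6*6/12 + 1 = 7.0000.
        Var[R] = 2*n_A*n_B*(2*n_A*n_B - n_A - n_B) / ((n_A+n_B)^2 * (n_A+n_B-1)) = 4320/1584 = 2.7273.
        SD[R] = 1.6514.
Step 4: Continuity-corrected z = (R - 0.5 - E[R]) / SD[R] = (9 - 0.5 - 7.0000) / 1.6514 = 0.9083.
Step 5: Two-sided p-value via normal approximation = 2*(1 - Phi(|z|)) = 0.363722.
Step 6: alpha = 0.05. fail to reject H0.

R = 9, z = 0.9083, p = 0.363722, fail to reject H0.


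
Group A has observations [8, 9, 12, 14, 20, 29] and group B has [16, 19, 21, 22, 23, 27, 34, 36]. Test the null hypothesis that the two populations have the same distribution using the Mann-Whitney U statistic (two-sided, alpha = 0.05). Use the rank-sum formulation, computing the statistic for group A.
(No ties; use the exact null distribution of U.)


Step 1: Combine and sort all 14 observations; assign midranks.
sorted (value, group): (8,X), (9,X), (12,X), (14,X), (16,Y), (19,Y), (20,X), (21,Y), (22,Y), (23,Y), (27,Y), (29,X), (34,Y), (36,Y)
ranks: 8->1, 9->2, 12->3, 14->4, 16->5, 19->6, 20->7, 21->8, 22->9, 23->10, 27->11, 29->12, 34->13, 36->14
Step 2: Rank sum for X: R1 = 1 + 2 + 3 + 4 + 7 + 12 = 29.
Step 3: U_X = R1 - n1(n1+1)/2 = 29 - 6*7/2 = 29 - 21 = 8.
       U_Y = n1*n2 - U_X = 48 - 8 = 40.
Step 4: No ties, so the exact null distribution of U (based on enumerating the C(14,6) = 3003 equally likely rank assignments) gives the two-sided p-value.
Step 5: p-value = 0.042624; compare to alpha = 0.05. reject H0.

U_X = 8, p = 0.042624, reject H0 at alpha = 0.05.


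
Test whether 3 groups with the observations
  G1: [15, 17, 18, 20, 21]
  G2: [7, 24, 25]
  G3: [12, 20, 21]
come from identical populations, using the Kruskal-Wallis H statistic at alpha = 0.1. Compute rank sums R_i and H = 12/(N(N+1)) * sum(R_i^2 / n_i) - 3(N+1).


Step 1: Combine all N = 11 observations and assign midranks.
sorted (value, group, rank): (7,G2,1), (12,G3,2), (15,G1,3), (17,G1,4), (18,G1,5), (20,G1,6.5), (20,G3,6.5), (21,G1,8.5), (21,G3,8.5), (24,G2,10), (25,G2,11)
Step 2: Sum ranks within each group.
R_1 = 27 (n_1 = 5)
R_2 = 22 (n_2 = 3)
R_3 = 17 (n_3 = 3)
Step 3: H = 12/(N(N+1)) * sum(R_i^2/n_i) - 3(N+1)
     = 12/(11*12) * (27^2/5 + 22^2/3 + 17^2/3) - 3*12
     = 0.090909 * 403.467 - 36
     = 0.678788.
Step 4: Ties present; correction factor C = 1 - 12/(11^3 - 11) = 0.990909. Corrected H = 0.678788 / 0.990909 = 0.685015.
Step 5: Under H0, H ~ chi^2(2); p-value = 0.709988.
Step 6: alpha = 0.1. fail to reject H0.

H = 0.6850, df = 2, p = 0.709988, fail to reject H0.


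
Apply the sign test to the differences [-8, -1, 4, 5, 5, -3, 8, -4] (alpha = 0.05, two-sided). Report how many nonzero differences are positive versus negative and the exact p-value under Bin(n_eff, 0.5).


Step 1: Discard zero differences. Original n = 8; n_eff = number of nonzero differences = 8.
Nonzero differences (with sign): -8, -1, +4, +5, +5, -3, +8, -4
Step 2: Count signs: positive = 4, negative = 4.
Step 3: Under H0: P(positive) = 0.5, so the number of positives S ~ Bin(8, 0.5).
Step 4: Two-sided exact p-value = sum of Bin(8,0.5) probabilities at or below the observed probability = 1.000000.
Step 5: alpha = 0.05. fail to reject H0.

n_eff = 8, pos = 4, neg = 4, p = 1.000000, fail to reject H0.
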